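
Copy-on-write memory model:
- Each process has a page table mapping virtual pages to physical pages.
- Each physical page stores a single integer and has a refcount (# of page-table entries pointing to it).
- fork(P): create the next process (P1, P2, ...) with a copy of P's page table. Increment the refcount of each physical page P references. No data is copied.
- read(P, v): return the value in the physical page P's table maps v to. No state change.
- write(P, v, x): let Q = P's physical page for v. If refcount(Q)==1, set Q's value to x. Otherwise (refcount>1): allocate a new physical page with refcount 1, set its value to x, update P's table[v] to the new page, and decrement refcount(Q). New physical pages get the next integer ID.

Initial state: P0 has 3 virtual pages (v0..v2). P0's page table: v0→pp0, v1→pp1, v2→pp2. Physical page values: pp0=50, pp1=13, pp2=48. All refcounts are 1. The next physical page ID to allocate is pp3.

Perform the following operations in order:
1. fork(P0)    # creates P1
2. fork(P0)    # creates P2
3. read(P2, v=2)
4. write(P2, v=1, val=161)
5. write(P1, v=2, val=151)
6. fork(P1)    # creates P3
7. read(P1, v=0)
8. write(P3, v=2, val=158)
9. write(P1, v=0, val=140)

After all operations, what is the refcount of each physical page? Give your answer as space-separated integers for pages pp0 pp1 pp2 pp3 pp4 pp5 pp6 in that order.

Op 1: fork(P0) -> P1. 3 ppages; refcounts: pp0:2 pp1:2 pp2:2
Op 2: fork(P0) -> P2. 3 ppages; refcounts: pp0:3 pp1:3 pp2:3
Op 3: read(P2, v2) -> 48. No state change.
Op 4: write(P2, v1, 161). refcount(pp1)=3>1 -> COPY to pp3. 4 ppages; refcounts: pp0:3 pp1:2 pp2:3 pp3:1
Op 5: write(P1, v2, 151). refcount(pp2)=3>1 -> COPY to pp4. 5 ppages; refcounts: pp0:3 pp1:2 pp2:2 pp3:1 pp4:1
Op 6: fork(P1) -> P3. 5 ppages; refcounts: pp0:4 pp1:3 pp2:2 pp3:1 pp4:2
Op 7: read(P1, v0) -> 50. No state change.
Op 8: write(P3, v2, 158). refcount(pp4)=2>1 -> COPY to pp5. 6 ppages; refcounts: pp0:4 pp1:3 pp2:2 pp3:1 pp4:1 pp5:1
Op 9: write(P1, v0, 140). refcount(pp0)=4>1 -> COPY to pp6. 7 ppages; refcounts: pp0:3 pp1:3 pp2:2 pp3:1 pp4:1 pp5:1 pp6:1

Answer: 3 3 2 1 1 1 1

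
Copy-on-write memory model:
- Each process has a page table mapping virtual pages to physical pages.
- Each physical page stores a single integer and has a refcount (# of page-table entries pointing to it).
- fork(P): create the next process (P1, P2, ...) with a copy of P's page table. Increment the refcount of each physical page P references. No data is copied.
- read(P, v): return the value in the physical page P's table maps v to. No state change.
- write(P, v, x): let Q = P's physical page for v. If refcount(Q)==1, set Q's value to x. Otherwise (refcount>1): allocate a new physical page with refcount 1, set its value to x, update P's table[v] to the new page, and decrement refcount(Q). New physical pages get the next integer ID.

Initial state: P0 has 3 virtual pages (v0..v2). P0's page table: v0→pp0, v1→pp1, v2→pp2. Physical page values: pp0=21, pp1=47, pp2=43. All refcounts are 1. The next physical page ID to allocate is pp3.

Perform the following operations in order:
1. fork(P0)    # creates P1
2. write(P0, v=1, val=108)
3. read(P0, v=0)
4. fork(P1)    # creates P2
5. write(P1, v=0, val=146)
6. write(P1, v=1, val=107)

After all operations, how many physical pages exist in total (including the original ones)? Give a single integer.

Op 1: fork(P0) -> P1. 3 ppages; refcounts: pp0:2 pp1:2 pp2:2
Op 2: write(P0, v1, 108). refcount(pp1)=2>1 -> COPY to pp3. 4 ppages; refcounts: pp0:2 pp1:1 pp2:2 pp3:1
Op 3: read(P0, v0) -> 21. No state change.
Op 4: fork(P1) -> P2. 4 ppages; refcounts: pp0:3 pp1:2 pp2:3 pp3:1
Op 5: write(P1, v0, 146). refcount(pp0)=3>1 -> COPY to pp4. 5 ppages; refcounts: pp0:2 pp1:2 pp2:3 pp3:1 pp4:1
Op 6: write(P1, v1, 107). refcount(pp1)=2>1 -> COPY to pp5. 6 ppages; refcounts: pp0:2 pp1:1 pp2:3 pp3:1 pp4:1 pp5:1

Answer: 6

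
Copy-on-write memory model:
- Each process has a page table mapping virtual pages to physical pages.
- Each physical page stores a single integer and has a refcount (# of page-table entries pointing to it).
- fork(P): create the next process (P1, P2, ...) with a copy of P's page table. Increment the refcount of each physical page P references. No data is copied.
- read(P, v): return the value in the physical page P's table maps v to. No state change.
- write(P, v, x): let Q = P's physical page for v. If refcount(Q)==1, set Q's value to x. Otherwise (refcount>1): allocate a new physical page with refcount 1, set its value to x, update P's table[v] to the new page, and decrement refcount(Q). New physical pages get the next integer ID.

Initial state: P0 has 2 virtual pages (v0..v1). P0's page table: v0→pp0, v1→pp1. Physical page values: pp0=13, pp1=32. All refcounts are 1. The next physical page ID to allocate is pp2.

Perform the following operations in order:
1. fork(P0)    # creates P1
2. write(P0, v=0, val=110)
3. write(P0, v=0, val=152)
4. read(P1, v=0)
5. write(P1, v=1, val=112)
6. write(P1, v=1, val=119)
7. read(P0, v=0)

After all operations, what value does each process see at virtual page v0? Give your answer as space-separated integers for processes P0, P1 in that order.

Op 1: fork(P0) -> P1. 2 ppages; refcounts: pp0:2 pp1:2
Op 2: write(P0, v0, 110). refcount(pp0)=2>1 -> COPY to pp2. 3 ppages; refcounts: pp0:1 pp1:2 pp2:1
Op 3: write(P0, v0, 152). refcount(pp2)=1 -> write in place. 3 ppages; refcounts: pp0:1 pp1:2 pp2:1
Op 4: read(P1, v0) -> 13. No state change.
Op 5: write(P1, v1, 112). refcount(pp1)=2>1 -> COPY to pp3. 4 ppages; refcounts: pp0:1 pp1:1 pp2:1 pp3:1
Op 6: write(P1, v1, 119). refcount(pp3)=1 -> write in place. 4 ppages; refcounts: pp0:1 pp1:1 pp2:1 pp3:1
Op 7: read(P0, v0) -> 152. No state change.
P0: v0 -> pp2 = 152
P1: v0 -> pp0 = 13

Answer: 152 13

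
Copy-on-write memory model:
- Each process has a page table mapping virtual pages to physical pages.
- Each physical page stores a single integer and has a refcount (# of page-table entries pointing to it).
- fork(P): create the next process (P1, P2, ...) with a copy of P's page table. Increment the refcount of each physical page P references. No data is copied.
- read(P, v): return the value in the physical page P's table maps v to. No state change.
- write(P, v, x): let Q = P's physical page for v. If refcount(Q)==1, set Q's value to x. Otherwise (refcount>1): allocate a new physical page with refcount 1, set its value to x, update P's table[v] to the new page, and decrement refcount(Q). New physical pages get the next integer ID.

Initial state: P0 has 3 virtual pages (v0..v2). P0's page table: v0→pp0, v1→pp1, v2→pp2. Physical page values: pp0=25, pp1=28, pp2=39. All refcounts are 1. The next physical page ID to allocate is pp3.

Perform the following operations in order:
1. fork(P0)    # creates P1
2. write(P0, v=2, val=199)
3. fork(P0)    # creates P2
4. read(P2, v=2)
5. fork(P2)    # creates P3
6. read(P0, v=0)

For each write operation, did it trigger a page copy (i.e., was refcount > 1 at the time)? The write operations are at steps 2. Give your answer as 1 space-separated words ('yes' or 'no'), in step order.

Op 1: fork(P0) -> P1. 3 ppages; refcounts: pp0:2 pp1:2 pp2:2
Op 2: write(P0, v2, 199). refcount(pp2)=2>1 -> COPY to pp3. 4 ppages; refcounts: pp0:2 pp1:2 pp2:1 pp3:1
Op 3: fork(P0) -> P2. 4 ppages; refcounts: pp0:3 pp1:3 pp2:1 pp3:2
Op 4: read(P2, v2) -> 199. No state change.
Op 5: fork(P2) -> P3. 4 ppages; refcounts: pp0:4 pp1:4 pp2:1 pp3:3
Op 6: read(P0, v0) -> 25. No state change.

yes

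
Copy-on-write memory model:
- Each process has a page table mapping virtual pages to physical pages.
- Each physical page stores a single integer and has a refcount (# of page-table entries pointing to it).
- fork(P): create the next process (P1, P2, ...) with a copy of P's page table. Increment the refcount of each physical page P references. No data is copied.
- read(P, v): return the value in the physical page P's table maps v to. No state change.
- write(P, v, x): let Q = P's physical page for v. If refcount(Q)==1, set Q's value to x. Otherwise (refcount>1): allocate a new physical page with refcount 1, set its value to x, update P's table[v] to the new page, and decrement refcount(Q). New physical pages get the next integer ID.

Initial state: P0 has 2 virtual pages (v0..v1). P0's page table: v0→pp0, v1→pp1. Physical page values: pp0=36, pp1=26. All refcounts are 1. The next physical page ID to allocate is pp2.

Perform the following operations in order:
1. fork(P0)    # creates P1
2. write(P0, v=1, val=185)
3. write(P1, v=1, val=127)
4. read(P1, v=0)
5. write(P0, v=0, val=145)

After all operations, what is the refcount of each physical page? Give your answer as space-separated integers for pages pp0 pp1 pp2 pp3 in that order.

Answer: 1 1 1 1

Derivation:
Op 1: fork(P0) -> P1. 2 ppages; refcounts: pp0:2 pp1:2
Op 2: write(P0, v1, 185). refcount(pp1)=2>1 -> COPY to pp2. 3 ppages; refcounts: pp0:2 pp1:1 pp2:1
Op 3: write(P1, v1, 127). refcount(pp1)=1 -> write in place. 3 ppages; refcounts: pp0:2 pp1:1 pp2:1
Op 4: read(P1, v0) -> 36. No state change.
Op 5: write(P0, v0, 145). refcount(pp0)=2>1 -> COPY to pp3. 4 ppages; refcounts: pp0:1 pp1:1 pp2:1 pp3:1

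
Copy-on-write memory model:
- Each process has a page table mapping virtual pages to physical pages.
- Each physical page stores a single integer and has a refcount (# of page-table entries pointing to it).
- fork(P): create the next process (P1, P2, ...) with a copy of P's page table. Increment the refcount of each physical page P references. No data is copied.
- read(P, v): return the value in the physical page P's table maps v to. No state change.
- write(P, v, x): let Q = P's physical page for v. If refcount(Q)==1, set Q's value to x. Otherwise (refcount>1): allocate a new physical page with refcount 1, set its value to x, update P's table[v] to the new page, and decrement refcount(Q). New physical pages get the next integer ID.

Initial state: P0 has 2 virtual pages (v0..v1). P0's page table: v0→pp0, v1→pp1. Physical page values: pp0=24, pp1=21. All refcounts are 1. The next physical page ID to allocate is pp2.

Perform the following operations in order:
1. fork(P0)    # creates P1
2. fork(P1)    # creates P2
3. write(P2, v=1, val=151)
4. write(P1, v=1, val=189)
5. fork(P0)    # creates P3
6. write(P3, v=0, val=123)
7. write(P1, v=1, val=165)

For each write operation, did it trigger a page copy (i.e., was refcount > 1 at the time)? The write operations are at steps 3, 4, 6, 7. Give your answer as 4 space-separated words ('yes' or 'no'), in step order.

Op 1: fork(P0) -> P1. 2 ppages; refcounts: pp0:2 pp1:2
Op 2: fork(P1) -> P2. 2 ppages; refcounts: pp0:3 pp1:3
Op 3: write(P2, v1, 151). refcount(pp1)=3>1 -> COPY to pp2. 3 ppages; refcounts: pp0:3 pp1:2 pp2:1
Op 4: write(P1, v1, 189). refcount(pp1)=2>1 -> COPY to pp3. 4 ppages; refcounts: pp0:3 pp1:1 pp2:1 pp3:1
Op 5: fork(P0) -> P3. 4 ppages; refcounts: pp0:4 pp1:2 pp2:1 pp3:1
Op 6: write(P3, v0, 123). refcount(pp0)=4>1 -> COPY to pp4. 5 ppages; refcounts: pp0:3 pp1:2 pp2:1 pp3:1 pp4:1
Op 7: write(P1, v1, 165). refcount(pp3)=1 -> write in place. 5 ppages; refcounts: pp0:3 pp1:2 pp2:1 pp3:1 pp4:1

yes yes yes no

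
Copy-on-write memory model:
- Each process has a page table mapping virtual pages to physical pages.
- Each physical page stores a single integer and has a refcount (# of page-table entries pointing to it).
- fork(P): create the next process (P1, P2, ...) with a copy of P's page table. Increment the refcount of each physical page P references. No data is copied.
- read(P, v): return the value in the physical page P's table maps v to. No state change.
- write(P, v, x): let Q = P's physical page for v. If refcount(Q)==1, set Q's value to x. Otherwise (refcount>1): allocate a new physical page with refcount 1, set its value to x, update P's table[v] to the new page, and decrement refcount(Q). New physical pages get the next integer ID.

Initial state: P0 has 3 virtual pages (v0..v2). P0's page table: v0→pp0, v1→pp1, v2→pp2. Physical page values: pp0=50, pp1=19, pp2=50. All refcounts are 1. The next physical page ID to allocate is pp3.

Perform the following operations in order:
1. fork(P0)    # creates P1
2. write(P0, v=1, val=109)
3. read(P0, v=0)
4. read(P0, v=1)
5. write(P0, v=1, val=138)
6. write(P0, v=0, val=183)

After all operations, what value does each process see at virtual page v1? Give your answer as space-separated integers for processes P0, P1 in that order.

Op 1: fork(P0) -> P1. 3 ppages; refcounts: pp0:2 pp1:2 pp2:2
Op 2: write(P0, v1, 109). refcount(pp1)=2>1 -> COPY to pp3. 4 ppages; refcounts: pp0:2 pp1:1 pp2:2 pp3:1
Op 3: read(P0, v0) -> 50. No state change.
Op 4: read(P0, v1) -> 109. No state change.
Op 5: write(P0, v1, 138). refcount(pp3)=1 -> write in place. 4 ppages; refcounts: pp0:2 pp1:1 pp2:2 pp3:1
Op 6: write(P0, v0, 183). refcount(pp0)=2>1 -> COPY to pp4. 5 ppages; refcounts: pp0:1 pp1:1 pp2:2 pp3:1 pp4:1
P0: v1 -> pp3 = 138
P1: v1 -> pp1 = 19

Answer: 138 19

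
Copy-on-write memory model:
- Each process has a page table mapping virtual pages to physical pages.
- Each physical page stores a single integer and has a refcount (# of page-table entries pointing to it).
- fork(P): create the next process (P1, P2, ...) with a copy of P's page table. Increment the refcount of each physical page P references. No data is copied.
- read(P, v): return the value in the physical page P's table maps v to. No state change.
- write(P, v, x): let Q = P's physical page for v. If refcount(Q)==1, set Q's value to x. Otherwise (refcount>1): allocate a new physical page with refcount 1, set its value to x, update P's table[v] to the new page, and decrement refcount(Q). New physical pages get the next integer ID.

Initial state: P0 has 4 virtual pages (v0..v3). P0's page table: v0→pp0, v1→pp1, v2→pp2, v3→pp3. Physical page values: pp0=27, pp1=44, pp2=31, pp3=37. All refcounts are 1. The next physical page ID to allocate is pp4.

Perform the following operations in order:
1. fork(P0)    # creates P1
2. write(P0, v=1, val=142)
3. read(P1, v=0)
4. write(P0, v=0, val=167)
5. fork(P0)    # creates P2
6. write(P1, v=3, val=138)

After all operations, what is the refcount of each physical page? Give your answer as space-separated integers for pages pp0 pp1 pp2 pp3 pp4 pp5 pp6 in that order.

Op 1: fork(P0) -> P1. 4 ppages; refcounts: pp0:2 pp1:2 pp2:2 pp3:2
Op 2: write(P0, v1, 142). refcount(pp1)=2>1 -> COPY to pp4. 5 ppages; refcounts: pp0:2 pp1:1 pp2:2 pp3:2 pp4:1
Op 3: read(P1, v0) -> 27. No state change.
Op 4: write(P0, v0, 167). refcount(pp0)=2>1 -> COPY to pp5. 6 ppages; refcounts: pp0:1 pp1:1 pp2:2 pp3:2 pp4:1 pp5:1
Op 5: fork(P0) -> P2. 6 ppages; refcounts: pp0:1 pp1:1 pp2:3 pp3:3 pp4:2 pp5:2
Op 6: write(P1, v3, 138). refcount(pp3)=3>1 -> COPY to pp6. 7 ppages; refcounts: pp0:1 pp1:1 pp2:3 pp3:2 pp4:2 pp5:2 pp6:1

Answer: 1 1 3 2 2 2 1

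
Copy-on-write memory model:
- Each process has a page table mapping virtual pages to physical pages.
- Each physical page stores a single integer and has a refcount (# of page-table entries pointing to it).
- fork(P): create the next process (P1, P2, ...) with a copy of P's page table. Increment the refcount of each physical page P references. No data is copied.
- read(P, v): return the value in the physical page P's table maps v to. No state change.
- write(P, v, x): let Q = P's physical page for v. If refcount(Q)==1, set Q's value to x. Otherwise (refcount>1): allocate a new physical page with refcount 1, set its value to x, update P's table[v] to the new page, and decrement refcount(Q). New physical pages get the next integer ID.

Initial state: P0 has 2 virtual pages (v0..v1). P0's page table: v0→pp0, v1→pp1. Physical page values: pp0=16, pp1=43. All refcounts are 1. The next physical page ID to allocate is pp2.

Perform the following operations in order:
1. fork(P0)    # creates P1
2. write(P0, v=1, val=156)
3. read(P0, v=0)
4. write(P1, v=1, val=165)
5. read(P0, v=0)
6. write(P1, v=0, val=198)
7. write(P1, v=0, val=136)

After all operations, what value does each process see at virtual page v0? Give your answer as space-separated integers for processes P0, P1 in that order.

Answer: 16 136

Derivation:
Op 1: fork(P0) -> P1. 2 ppages; refcounts: pp0:2 pp1:2
Op 2: write(P0, v1, 156). refcount(pp1)=2>1 -> COPY to pp2. 3 ppages; refcounts: pp0:2 pp1:1 pp2:1
Op 3: read(P0, v0) -> 16. No state change.
Op 4: write(P1, v1, 165). refcount(pp1)=1 -> write in place. 3 ppages; refcounts: pp0:2 pp1:1 pp2:1
Op 5: read(P0, v0) -> 16. No state change.
Op 6: write(P1, v0, 198). refcount(pp0)=2>1 -> COPY to pp3. 4 ppages; refcounts: pp0:1 pp1:1 pp2:1 pp3:1
Op 7: write(P1, v0, 136). refcount(pp3)=1 -> write in place. 4 ppages; refcounts: pp0:1 pp1:1 pp2:1 pp3:1
P0: v0 -> pp0 = 16
P1: v0 -> pp3 = 136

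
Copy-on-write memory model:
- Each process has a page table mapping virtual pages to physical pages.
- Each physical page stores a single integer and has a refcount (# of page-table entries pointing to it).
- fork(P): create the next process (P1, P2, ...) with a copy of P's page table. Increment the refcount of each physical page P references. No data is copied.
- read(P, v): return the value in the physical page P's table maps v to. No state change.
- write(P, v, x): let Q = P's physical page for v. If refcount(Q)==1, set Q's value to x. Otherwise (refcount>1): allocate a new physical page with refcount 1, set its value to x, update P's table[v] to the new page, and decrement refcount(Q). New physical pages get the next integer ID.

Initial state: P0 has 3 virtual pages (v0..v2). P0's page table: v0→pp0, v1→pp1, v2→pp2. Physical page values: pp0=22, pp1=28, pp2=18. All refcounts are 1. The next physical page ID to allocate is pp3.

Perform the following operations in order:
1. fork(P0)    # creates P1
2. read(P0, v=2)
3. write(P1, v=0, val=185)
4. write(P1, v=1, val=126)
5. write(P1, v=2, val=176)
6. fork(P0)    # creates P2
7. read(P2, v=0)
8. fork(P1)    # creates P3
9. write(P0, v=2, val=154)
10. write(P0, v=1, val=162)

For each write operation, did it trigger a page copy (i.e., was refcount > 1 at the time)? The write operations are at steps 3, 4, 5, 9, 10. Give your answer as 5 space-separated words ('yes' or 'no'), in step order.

Op 1: fork(P0) -> P1. 3 ppages; refcounts: pp0:2 pp1:2 pp2:2
Op 2: read(P0, v2) -> 18. No state change.
Op 3: write(P1, v0, 185). refcount(pp0)=2>1 -> COPY to pp3. 4 ppages; refcounts: pp0:1 pp1:2 pp2:2 pp3:1
Op 4: write(P1, v1, 126). refcount(pp1)=2>1 -> COPY to pp4. 5 ppages; refcounts: pp0:1 pp1:1 pp2:2 pp3:1 pp4:1
Op 5: write(P1, v2, 176). refcount(pp2)=2>1 -> COPY to pp5. 6 ppages; refcounts: pp0:1 pp1:1 pp2:1 pp3:1 pp4:1 pp5:1
Op 6: fork(P0) -> P2. 6 ppages; refcounts: pp0:2 pp1:2 pp2:2 pp3:1 pp4:1 pp5:1
Op 7: read(P2, v0) -> 22. No state change.
Op 8: fork(P1) -> P3. 6 ppages; refcounts: pp0:2 pp1:2 pp2:2 pp3:2 pp4:2 pp5:2
Op 9: write(P0, v2, 154). refcount(pp2)=2>1 -> COPY to pp6. 7 ppages; refcounts: pp0:2 pp1:2 pp2:1 pp3:2 pp4:2 pp5:2 pp6:1
Op 10: write(P0, v1, 162). refcount(pp1)=2>1 -> COPY to pp7. 8 ppages; refcounts: pp0:2 pp1:1 pp2:1 pp3:2 pp4:2 pp5:2 pp6:1 pp7:1

yes yes yes yes yes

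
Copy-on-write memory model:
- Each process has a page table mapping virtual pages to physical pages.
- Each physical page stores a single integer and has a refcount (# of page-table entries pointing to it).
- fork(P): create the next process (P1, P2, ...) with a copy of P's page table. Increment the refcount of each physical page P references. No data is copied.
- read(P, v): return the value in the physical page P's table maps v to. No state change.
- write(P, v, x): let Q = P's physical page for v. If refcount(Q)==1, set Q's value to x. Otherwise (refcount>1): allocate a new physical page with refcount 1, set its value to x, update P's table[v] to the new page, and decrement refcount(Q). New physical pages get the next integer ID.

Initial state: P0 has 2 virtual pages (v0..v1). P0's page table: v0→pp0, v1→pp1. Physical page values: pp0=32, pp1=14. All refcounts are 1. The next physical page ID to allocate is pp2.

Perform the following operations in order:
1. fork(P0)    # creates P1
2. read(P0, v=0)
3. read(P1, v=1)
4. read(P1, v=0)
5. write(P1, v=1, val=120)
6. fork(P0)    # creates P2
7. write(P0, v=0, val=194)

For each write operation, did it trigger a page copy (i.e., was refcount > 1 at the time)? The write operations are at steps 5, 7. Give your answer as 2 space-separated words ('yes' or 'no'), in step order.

Op 1: fork(P0) -> P1. 2 ppages; refcounts: pp0:2 pp1:2
Op 2: read(P0, v0) -> 32. No state change.
Op 3: read(P1, v1) -> 14. No state change.
Op 4: read(P1, v0) -> 32. No state change.
Op 5: write(P1, v1, 120). refcount(pp1)=2>1 -> COPY to pp2. 3 ppages; refcounts: pp0:2 pp1:1 pp2:1
Op 6: fork(P0) -> P2. 3 ppages; refcounts: pp0:3 pp1:2 pp2:1
Op 7: write(P0, v0, 194). refcount(pp0)=3>1 -> COPY to pp3. 4 ppages; refcounts: pp0:2 pp1:2 pp2:1 pp3:1

yes yes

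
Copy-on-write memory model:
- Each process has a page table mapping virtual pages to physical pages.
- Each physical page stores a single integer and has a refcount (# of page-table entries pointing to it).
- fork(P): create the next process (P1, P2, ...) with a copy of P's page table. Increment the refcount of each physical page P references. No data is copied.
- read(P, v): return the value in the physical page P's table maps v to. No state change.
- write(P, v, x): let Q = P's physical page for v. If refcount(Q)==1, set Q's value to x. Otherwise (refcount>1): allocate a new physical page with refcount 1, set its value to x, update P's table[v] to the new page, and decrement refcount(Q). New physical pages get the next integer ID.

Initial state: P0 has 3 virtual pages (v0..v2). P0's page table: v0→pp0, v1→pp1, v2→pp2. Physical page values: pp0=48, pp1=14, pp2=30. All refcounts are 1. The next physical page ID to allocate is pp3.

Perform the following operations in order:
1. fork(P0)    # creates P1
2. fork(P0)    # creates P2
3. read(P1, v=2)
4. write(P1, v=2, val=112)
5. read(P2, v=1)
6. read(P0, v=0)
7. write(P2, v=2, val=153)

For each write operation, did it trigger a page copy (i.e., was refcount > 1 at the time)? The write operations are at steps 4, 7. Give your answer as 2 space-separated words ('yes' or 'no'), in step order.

Op 1: fork(P0) -> P1. 3 ppages; refcounts: pp0:2 pp1:2 pp2:2
Op 2: fork(P0) -> P2. 3 ppages; refcounts: pp0:3 pp1:3 pp2:3
Op 3: read(P1, v2) -> 30. No state change.
Op 4: write(P1, v2, 112). refcount(pp2)=3>1 -> COPY to pp3. 4 ppages; refcounts: pp0:3 pp1:3 pp2:2 pp3:1
Op 5: read(P2, v1) -> 14. No state change.
Op 6: read(P0, v0) -> 48. No state change.
Op 7: write(P2, v2, 153). refcount(pp2)=2>1 -> COPY to pp4. 5 ppages; refcounts: pp0:3 pp1:3 pp2:1 pp3:1 pp4:1

yes yes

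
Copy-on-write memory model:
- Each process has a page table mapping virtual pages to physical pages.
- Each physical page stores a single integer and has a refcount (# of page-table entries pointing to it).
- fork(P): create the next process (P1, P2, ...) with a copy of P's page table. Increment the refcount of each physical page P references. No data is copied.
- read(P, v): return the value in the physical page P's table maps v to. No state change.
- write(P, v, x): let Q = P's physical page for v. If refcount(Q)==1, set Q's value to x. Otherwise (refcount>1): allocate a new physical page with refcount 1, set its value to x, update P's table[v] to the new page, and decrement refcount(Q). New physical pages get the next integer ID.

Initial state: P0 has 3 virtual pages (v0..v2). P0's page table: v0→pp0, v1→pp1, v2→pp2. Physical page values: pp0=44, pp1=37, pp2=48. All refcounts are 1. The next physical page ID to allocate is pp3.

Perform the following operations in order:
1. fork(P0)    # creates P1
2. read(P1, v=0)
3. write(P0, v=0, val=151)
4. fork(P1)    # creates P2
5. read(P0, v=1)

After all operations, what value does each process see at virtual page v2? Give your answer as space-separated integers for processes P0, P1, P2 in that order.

Op 1: fork(P0) -> P1. 3 ppages; refcounts: pp0:2 pp1:2 pp2:2
Op 2: read(P1, v0) -> 44. No state change.
Op 3: write(P0, v0, 151). refcount(pp0)=2>1 -> COPY to pp3. 4 ppages; refcounts: pp0:1 pp1:2 pp2:2 pp3:1
Op 4: fork(P1) -> P2. 4 ppages; refcounts: pp0:2 pp1:3 pp2:3 pp3:1
Op 5: read(P0, v1) -> 37. No state change.
P0: v2 -> pp2 = 48
P1: v2 -> pp2 = 48
P2: v2 -> pp2 = 48

Answer: 48 48 48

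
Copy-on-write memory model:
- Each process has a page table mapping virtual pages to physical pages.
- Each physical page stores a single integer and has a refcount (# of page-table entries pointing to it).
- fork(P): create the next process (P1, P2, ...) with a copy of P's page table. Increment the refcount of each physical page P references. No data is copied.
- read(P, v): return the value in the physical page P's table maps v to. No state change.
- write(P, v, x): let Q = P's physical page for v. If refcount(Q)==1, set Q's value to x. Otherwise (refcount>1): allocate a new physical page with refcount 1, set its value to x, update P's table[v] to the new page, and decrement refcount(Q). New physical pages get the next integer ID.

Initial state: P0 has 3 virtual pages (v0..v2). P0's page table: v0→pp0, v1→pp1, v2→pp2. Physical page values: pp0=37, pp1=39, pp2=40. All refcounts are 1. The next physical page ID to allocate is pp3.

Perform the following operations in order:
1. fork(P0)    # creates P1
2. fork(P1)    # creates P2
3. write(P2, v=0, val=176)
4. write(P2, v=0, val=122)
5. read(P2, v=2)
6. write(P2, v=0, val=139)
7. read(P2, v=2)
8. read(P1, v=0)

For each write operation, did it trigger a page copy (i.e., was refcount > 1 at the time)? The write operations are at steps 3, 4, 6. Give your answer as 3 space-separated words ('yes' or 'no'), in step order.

Op 1: fork(P0) -> P1. 3 ppages; refcounts: pp0:2 pp1:2 pp2:2
Op 2: fork(P1) -> P2. 3 ppages; refcounts: pp0:3 pp1:3 pp2:3
Op 3: write(P2, v0, 176). refcount(pp0)=3>1 -> COPY to pp3. 4 ppages; refcounts: pp0:2 pp1:3 pp2:3 pp3:1
Op 4: write(P2, v0, 122). refcount(pp3)=1 -> write in place. 4 ppages; refcounts: pp0:2 pp1:3 pp2:3 pp3:1
Op 5: read(P2, v2) -> 40. No state change.
Op 6: write(P2, v0, 139). refcount(pp3)=1 -> write in place. 4 ppages; refcounts: pp0:2 pp1:3 pp2:3 pp3:1
Op 7: read(P2, v2) -> 40. No state change.
Op 8: read(P1, v0) -> 37. No state change.

yes no no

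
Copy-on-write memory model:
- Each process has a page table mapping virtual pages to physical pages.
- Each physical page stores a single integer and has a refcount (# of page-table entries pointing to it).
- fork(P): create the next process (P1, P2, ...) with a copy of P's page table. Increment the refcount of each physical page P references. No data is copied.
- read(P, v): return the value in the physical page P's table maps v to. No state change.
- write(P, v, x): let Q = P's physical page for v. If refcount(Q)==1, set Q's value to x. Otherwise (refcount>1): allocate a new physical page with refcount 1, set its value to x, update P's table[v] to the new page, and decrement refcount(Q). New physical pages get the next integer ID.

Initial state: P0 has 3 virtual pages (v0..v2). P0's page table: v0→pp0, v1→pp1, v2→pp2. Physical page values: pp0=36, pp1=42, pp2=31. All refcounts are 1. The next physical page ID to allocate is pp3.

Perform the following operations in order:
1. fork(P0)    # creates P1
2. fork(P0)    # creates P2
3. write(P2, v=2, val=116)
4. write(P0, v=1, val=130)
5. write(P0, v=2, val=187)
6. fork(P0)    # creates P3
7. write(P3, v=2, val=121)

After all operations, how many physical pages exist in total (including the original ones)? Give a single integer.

Answer: 7

Derivation:
Op 1: fork(P0) -> P1. 3 ppages; refcounts: pp0:2 pp1:2 pp2:2
Op 2: fork(P0) -> P2. 3 ppages; refcounts: pp0:3 pp1:3 pp2:3
Op 3: write(P2, v2, 116). refcount(pp2)=3>1 -> COPY to pp3. 4 ppages; refcounts: pp0:3 pp1:3 pp2:2 pp3:1
Op 4: write(P0, v1, 130). refcount(pp1)=3>1 -> COPY to pp4. 5 ppages; refcounts: pp0:3 pp1:2 pp2:2 pp3:1 pp4:1
Op 5: write(P0, v2, 187). refcount(pp2)=2>1 -> COPY to pp5. 6 ppages; refcounts: pp0:3 pp1:2 pp2:1 pp3:1 pp4:1 pp5:1
Op 6: fork(P0) -> P3. 6 ppages; refcounts: pp0:4 pp1:2 pp2:1 pp3:1 pp4:2 pp5:2
Op 7: write(P3, v2, 121). refcount(pp5)=2>1 -> COPY to pp6. 7 ppages; refcounts: pp0:4 pp1:2 pp2:1 pp3:1 pp4:2 pp5:1 pp6:1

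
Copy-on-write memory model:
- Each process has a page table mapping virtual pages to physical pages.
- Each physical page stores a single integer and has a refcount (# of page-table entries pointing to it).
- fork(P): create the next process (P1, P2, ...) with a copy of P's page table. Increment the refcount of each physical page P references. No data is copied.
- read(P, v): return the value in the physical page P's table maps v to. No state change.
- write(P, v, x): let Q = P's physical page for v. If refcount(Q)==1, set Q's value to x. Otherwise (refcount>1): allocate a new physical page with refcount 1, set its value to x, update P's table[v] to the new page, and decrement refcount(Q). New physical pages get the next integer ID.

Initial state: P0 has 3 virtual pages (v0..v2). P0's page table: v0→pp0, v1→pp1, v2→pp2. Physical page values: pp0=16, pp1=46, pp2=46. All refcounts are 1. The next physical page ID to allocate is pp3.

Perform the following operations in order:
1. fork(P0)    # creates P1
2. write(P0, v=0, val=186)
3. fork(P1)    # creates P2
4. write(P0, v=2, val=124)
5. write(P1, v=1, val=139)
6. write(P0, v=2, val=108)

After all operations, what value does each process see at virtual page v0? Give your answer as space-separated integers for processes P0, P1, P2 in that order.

Answer: 186 16 16

Derivation:
Op 1: fork(P0) -> P1. 3 ppages; refcounts: pp0:2 pp1:2 pp2:2
Op 2: write(P0, v0, 186). refcount(pp0)=2>1 -> COPY to pp3. 4 ppages; refcounts: pp0:1 pp1:2 pp2:2 pp3:1
Op 3: fork(P1) -> P2. 4 ppages; refcounts: pp0:2 pp1:3 pp2:3 pp3:1
Op 4: write(P0, v2, 124). refcount(pp2)=3>1 -> COPY to pp4. 5 ppages; refcounts: pp0:2 pp1:3 pp2:2 pp3:1 pp4:1
Op 5: write(P1, v1, 139). refcount(pp1)=3>1 -> COPY to pp5. 6 ppages; refcounts: pp0:2 pp1:2 pp2:2 pp3:1 pp4:1 pp5:1
Op 6: write(P0, v2, 108). refcount(pp4)=1 -> write in place. 6 ppages; refcounts: pp0:2 pp1:2 pp2:2 pp3:1 pp4:1 pp5:1
P0: v0 -> pp3 = 186
P1: v0 -> pp0 = 16
P2: v0 -> pp0 = 16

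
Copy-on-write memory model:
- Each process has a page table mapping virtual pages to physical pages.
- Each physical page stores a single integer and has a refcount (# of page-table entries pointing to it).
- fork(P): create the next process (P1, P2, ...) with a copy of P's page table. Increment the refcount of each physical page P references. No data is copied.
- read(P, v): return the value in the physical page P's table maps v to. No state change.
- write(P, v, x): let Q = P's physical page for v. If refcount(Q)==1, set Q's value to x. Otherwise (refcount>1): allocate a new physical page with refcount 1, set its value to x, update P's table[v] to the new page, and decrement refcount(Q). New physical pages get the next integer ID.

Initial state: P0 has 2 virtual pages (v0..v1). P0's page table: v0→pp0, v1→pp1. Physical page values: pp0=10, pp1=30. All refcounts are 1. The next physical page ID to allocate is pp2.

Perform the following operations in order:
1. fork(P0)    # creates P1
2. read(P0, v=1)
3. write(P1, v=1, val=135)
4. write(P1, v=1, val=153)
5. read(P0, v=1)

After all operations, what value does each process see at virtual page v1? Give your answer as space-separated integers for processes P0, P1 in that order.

Op 1: fork(P0) -> P1. 2 ppages; refcounts: pp0:2 pp1:2
Op 2: read(P0, v1) -> 30. No state change.
Op 3: write(P1, v1, 135). refcount(pp1)=2>1 -> COPY to pp2. 3 ppages; refcounts: pp0:2 pp1:1 pp2:1
Op 4: write(P1, v1, 153). refcount(pp2)=1 -> write in place. 3 ppages; refcounts: pp0:2 pp1:1 pp2:1
Op 5: read(P0, v1) -> 30. No state change.
P0: v1 -> pp1 = 30
P1: v1 -> pp2 = 153

Answer: 30 153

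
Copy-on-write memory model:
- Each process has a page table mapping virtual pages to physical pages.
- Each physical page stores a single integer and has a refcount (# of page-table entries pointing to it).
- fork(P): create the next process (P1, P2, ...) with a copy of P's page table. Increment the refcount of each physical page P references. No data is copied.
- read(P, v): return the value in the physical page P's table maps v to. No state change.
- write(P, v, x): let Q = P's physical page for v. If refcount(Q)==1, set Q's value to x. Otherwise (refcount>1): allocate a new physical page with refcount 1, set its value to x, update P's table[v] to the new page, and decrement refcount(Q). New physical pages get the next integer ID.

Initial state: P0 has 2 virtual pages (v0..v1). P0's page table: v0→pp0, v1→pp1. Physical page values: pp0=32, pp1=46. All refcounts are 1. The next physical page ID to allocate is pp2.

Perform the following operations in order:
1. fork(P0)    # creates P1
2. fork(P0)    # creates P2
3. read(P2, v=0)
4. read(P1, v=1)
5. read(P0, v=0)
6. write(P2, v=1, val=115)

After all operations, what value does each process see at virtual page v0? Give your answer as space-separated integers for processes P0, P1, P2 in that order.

Answer: 32 32 32

Derivation:
Op 1: fork(P0) -> P1. 2 ppages; refcounts: pp0:2 pp1:2
Op 2: fork(P0) -> P2. 2 ppages; refcounts: pp0:3 pp1:3
Op 3: read(P2, v0) -> 32. No state change.
Op 4: read(P1, v1) -> 46. No state change.
Op 5: read(P0, v0) -> 32. No state change.
Op 6: write(P2, v1, 115). refcount(pp1)=3>1 -> COPY to pp2. 3 ppages; refcounts: pp0:3 pp1:2 pp2:1
P0: v0 -> pp0 = 32
P1: v0 -> pp0 = 32
P2: v0 -> pp0 = 32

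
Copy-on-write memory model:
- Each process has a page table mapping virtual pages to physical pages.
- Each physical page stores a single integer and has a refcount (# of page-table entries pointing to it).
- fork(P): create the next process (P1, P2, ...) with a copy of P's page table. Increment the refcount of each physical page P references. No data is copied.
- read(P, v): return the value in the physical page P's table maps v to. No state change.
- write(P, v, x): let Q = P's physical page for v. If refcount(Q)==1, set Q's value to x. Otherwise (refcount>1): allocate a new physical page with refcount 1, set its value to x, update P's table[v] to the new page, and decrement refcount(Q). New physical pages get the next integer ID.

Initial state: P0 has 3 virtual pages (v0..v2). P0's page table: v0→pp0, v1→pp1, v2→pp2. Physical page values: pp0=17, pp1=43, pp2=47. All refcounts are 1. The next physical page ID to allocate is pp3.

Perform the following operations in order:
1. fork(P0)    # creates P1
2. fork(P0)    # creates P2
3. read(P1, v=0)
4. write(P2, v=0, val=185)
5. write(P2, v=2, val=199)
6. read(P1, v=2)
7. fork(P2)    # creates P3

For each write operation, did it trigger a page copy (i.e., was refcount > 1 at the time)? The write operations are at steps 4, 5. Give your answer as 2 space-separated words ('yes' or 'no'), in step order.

Op 1: fork(P0) -> P1. 3 ppages; refcounts: pp0:2 pp1:2 pp2:2
Op 2: fork(P0) -> P2. 3 ppages; refcounts: pp0:3 pp1:3 pp2:3
Op 3: read(P1, v0) -> 17. No state change.
Op 4: write(P2, v0, 185). refcount(pp0)=3>1 -> COPY to pp3. 4 ppages; refcounts: pp0:2 pp1:3 pp2:3 pp3:1
Op 5: write(P2, v2, 199). refcount(pp2)=3>1 -> COPY to pp4. 5 ppages; refcounts: pp0:2 pp1:3 pp2:2 pp3:1 pp4:1
Op 6: read(P1, v2) -> 47. No state change.
Op 7: fork(P2) -> P3. 5 ppages; refcounts: pp0:2 pp1:4 pp2:2 pp3:2 pp4:2

yes yes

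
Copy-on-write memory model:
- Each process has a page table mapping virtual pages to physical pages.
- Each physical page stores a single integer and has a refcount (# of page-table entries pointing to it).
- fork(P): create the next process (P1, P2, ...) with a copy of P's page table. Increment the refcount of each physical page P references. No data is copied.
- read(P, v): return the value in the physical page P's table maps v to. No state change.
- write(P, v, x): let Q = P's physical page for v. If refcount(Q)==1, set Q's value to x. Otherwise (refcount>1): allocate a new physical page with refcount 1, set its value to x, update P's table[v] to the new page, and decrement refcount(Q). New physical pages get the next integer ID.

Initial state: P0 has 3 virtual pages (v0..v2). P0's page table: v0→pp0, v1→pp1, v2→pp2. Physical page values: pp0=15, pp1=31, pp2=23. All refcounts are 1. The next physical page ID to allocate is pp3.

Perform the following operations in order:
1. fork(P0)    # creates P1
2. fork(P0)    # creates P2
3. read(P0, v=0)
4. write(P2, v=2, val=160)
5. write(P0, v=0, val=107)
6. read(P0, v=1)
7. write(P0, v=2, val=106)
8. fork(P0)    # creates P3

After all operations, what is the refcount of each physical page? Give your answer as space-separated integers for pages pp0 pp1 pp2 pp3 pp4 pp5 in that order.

Op 1: fork(P0) -> P1. 3 ppages; refcounts: pp0:2 pp1:2 pp2:2
Op 2: fork(P0) -> P2. 3 ppages; refcounts: pp0:3 pp1:3 pp2:3
Op 3: read(P0, v0) -> 15. No state change.
Op 4: write(P2, v2, 160). refcount(pp2)=3>1 -> COPY to pp3. 4 ppages; refcounts: pp0:3 pp1:3 pp2:2 pp3:1
Op 5: write(P0, v0, 107). refcount(pp0)=3>1 -> COPY to pp4. 5 ppages; refcounts: pp0:2 pp1:3 pp2:2 pp3:1 pp4:1
Op 6: read(P0, v1) -> 31. No state change.
Op 7: write(P0, v2, 106). refcount(pp2)=2>1 -> COPY to pp5. 6 ppages; refcounts: pp0:2 pp1:3 pp2:1 pp3:1 pp4:1 pp5:1
Op 8: fork(P0) -> P3. 6 ppages; refcounts: pp0:2 pp1:4 pp2:1 pp3:1 pp4:2 pp5:2

Answer: 2 4 1 1 2 2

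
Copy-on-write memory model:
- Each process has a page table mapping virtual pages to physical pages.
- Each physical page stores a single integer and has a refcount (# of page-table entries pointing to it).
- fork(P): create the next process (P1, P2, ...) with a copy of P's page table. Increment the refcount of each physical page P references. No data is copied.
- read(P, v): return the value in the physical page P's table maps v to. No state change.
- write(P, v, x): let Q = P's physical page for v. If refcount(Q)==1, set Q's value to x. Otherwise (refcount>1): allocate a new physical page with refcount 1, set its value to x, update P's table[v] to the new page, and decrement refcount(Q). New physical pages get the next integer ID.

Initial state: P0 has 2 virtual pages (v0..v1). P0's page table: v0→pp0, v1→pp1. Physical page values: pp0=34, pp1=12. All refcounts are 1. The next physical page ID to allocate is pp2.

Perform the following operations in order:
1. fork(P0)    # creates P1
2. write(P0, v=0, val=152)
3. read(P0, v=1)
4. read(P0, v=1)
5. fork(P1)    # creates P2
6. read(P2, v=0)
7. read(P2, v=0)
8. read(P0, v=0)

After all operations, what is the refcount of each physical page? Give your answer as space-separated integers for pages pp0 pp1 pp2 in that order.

Op 1: fork(P0) -> P1. 2 ppages; refcounts: pp0:2 pp1:2
Op 2: write(P0, v0, 152). refcount(pp0)=2>1 -> COPY to pp2. 3 ppages; refcounts: pp0:1 pp1:2 pp2:1
Op 3: read(P0, v1) -> 12. No state change.
Op 4: read(P0, v1) -> 12. No state change.
Op 5: fork(P1) -> P2. 3 ppages; refcounts: pp0:2 pp1:3 pp2:1
Op 6: read(P2, v0) -> 34. No state change.
Op 7: read(P2, v0) -> 34. No state change.
Op 8: read(P0, v0) -> 152. No state change.

Answer: 2 3 1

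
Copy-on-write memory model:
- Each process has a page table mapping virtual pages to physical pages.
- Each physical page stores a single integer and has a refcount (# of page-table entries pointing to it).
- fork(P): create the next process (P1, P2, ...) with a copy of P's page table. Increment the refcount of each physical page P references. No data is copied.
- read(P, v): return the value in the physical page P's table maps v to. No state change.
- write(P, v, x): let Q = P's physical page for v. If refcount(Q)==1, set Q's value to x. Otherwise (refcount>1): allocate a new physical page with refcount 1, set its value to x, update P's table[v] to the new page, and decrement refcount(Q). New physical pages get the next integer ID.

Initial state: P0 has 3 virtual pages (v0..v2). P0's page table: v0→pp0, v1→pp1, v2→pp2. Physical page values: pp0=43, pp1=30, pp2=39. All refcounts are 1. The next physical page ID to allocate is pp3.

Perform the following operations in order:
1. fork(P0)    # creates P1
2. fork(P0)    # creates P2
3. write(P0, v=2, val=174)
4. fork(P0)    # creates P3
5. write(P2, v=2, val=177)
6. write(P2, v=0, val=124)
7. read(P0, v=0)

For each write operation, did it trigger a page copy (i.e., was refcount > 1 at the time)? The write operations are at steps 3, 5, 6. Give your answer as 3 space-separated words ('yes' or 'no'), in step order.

Op 1: fork(P0) -> P1. 3 ppages; refcounts: pp0:2 pp1:2 pp2:2
Op 2: fork(P0) -> P2. 3 ppages; refcounts: pp0:3 pp1:3 pp2:3
Op 3: write(P0, v2, 174). refcount(pp2)=3>1 -> COPY to pp3. 4 ppages; refcounts: pp0:3 pp1:3 pp2:2 pp3:1
Op 4: fork(P0) -> P3. 4 ppages; refcounts: pp0:4 pp1:4 pp2:2 pp3:2
Op 5: write(P2, v2, 177). refcount(pp2)=2>1 -> COPY to pp4. 5 ppages; refcounts: pp0:4 pp1:4 pp2:1 pp3:2 pp4:1
Op 6: write(P2, v0, 124). refcount(pp0)=4>1 -> COPY to pp5. 6 ppages; refcounts: pp0:3 pp1:4 pp2:1 pp3:2 pp4:1 pp5:1
Op 7: read(P0, v0) -> 43. No state change.

yes yes yes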